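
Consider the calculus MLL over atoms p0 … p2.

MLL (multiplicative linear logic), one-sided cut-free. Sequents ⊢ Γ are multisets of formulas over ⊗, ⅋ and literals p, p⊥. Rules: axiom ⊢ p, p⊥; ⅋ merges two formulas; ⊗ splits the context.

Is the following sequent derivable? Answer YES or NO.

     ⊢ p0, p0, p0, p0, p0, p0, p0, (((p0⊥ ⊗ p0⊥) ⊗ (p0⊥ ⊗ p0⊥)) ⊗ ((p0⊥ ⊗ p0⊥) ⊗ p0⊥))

Proof tree:
[⊗]  ⊢ p0, p0, p0, p0, p0, p0, p0, (((p0⊥ ⊗ p0⊥) ⊗ (p0⊥ ⊗ p0⊥)) ⊗ ((p0⊥ ⊗ p0⊥) ⊗ p0⊥))
  [⊗]  ⊢ p0, p0, p0, p0, ((p0⊥ ⊗ p0⊥) ⊗ (p0⊥ ⊗ p0⊥))
    [⊗]  ⊢ p0, p0, (p0⊥ ⊗ p0⊥)
      [Ax]  ⊢ p0, p0⊥
      [Ax]  ⊢ p0, p0⊥
    [⊗]  ⊢ p0, p0, (p0⊥ ⊗ p0⊥)
      [Ax]  ⊢ p0, p0⊥
      [Ax]  ⊢ p0, p0⊥
  [⊗]  ⊢ p0, p0, p0, ((p0⊥ ⊗ p0⊥) ⊗ p0⊥)
    [⊗]  ⊢ p0, p0, (p0⊥ ⊗ p0⊥)
      [Ax]  ⊢ p0, p0⊥
      [Ax]  ⊢ p0, p0⊥
    [Ax]  ⊢ p0, p0⊥

Result: YES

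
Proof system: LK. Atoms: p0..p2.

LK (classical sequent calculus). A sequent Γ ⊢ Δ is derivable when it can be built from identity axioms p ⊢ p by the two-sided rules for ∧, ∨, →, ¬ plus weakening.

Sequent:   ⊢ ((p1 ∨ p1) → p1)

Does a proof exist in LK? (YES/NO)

Derivation (root first):
[→R]  ⊢ ((p1 ∨ p1) → p1)
  [∨L] (p1 ∨ p1) ⊢ p1
    [Ax] p1 ⊢ p1
    [Ax] p1 ⊢ p1

Result: YES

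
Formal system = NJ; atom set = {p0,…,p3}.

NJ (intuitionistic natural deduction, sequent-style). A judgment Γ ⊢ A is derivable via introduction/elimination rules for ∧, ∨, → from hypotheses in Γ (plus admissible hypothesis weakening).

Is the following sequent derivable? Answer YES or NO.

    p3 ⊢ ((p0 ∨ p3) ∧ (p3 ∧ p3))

Derivation (root first):
[∧I] p3 ⊢ ((p0 ∨ p3) ∧ (p3 ∧ p3))
  [∨I₂] p3 ⊢ (p0 ∨ p3)
    [Ax] p3 ⊢ p3
  [∧I] p3 ⊢ (p3 ∧ p3)
    [Ax] p3 ⊢ p3
    [Ax] p3 ⊢ p3

Result: YES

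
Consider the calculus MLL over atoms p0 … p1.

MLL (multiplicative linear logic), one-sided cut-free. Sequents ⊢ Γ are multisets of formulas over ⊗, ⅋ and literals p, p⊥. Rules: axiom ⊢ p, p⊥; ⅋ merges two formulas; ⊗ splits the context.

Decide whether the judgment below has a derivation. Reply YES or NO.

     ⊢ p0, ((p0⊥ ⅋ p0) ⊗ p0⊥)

Proof tree:
[⊗]  ⊢ p0, ((p0⊥ ⅋ p0) ⊗ p0⊥)
  [⅋]  ⊢ (p0⊥ ⅋ p0)
    [Ax]  ⊢ p0, p0⊥
  [Ax]  ⊢ p0, p0⊥

Result: YES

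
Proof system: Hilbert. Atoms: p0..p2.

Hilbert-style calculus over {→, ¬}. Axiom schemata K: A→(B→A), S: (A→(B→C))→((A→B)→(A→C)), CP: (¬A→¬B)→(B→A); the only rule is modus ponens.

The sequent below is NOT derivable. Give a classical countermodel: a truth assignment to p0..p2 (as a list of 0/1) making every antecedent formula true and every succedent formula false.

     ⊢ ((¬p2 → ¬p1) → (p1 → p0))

Truth-table refutation:
  v=000: Γ:[] Δ:[((¬p2 → ¬p1) → (p1 → p0))=T] refutes=False
  v=001: Γ:[] Δ:[((¬p2 → ¬p1) → (p1 → p0))=T] refutes=False
  v=010: Γ:[] Δ:[((¬p2 → ¬p1) → (p1 → p0))=T] refutes=False
  v=011: Γ:[] Δ:[((¬p2 → ¬p1) → (p1 → p0))=F] refutes=True  ← countermodel

Result: [0, 1, 1]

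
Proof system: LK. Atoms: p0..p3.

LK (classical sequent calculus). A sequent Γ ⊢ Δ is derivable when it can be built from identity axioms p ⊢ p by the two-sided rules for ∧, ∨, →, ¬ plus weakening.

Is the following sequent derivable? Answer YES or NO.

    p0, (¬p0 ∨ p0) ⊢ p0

Derivation (root first):
[∨L] p0, (¬p0 ∨ p0) ⊢ p0
  [¬L] p0, ¬p0 ⊢ 
    [Ax] p0 ⊢ p0
  [Ax] p0 ⊢ p0

Result: YES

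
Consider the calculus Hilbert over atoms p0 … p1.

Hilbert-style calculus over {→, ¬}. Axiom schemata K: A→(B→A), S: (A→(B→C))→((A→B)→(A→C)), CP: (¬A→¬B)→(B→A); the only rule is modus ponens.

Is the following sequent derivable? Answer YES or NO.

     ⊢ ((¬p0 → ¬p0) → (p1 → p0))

Search for a countermodel by truth-table:
  v=00: Γ:[] Δ:[((¬p0 → ¬p0) → (p1 → p0))=T] refutes=False
  v=01: Γ:[] Δ:[((¬p0 → ¬p0) → (p1 → p0))=F] refutes=True  ← countermodel

Result: NO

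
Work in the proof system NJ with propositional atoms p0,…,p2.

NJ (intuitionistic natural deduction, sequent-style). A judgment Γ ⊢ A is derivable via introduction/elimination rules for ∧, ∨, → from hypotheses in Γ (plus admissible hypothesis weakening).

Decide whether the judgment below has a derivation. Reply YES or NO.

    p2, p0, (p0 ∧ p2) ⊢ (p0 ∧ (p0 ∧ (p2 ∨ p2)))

Proof tree:
[Wk] p2, p0, (p0 ∧ p2) ⊢ (p0 ∧ (p0 ∧ (p2 ∨ p2)))
  [∧I] p2, p0 ⊢ (p0 ∧ (p0 ∧ (p2 ∨ p2)))
    [Ax] p0 ⊢ p0
    [∧I] p2, p0 ⊢ (p0 ∧ (p2 ∨ p2))
      [Ax] p0 ⊢ p0
      [∨I₁] p2 ⊢ (p2 ∨ p2)
        [Ax] p2 ⊢ p2

Result: YES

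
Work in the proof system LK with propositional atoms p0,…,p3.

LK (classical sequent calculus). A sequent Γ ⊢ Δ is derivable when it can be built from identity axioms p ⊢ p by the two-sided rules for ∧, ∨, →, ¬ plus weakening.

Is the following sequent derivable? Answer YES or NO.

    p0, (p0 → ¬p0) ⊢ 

Proof tree:
[→L] p0, (p0 → ¬p0) ⊢ 
  [Ax] p0 ⊢ p0
  [¬L] p0, ¬p0 ⊢ 
    [Ax] p0 ⊢ p0

Result: YES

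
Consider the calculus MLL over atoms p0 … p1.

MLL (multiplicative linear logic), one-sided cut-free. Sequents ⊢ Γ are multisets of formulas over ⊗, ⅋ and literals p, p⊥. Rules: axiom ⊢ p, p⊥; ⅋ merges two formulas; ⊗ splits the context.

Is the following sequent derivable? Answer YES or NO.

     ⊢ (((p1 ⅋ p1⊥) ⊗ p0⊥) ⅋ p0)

Derivation (root first):
[⅋]  ⊢ (((p1 ⅋ p1⊥) ⊗ p0⊥) ⅋ p0)
  [⊗]  ⊢ p0, ((p1 ⅋ p1⊥) ⊗ p0⊥)
    [⅋]  ⊢ (p1 ⅋ p1⊥)
      [Ax]  ⊢ p1, p1⊥
    [Ax]  ⊢ p0, p0⊥

Result: YES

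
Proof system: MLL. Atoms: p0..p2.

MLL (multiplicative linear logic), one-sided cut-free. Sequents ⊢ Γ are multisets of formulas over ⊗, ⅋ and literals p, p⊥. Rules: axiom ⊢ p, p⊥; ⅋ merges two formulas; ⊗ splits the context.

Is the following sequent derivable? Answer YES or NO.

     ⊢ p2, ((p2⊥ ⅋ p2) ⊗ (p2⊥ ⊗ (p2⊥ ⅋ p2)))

Proof tree:
[⊗]  ⊢ p2, ((p2⊥ ⅋ p2) ⊗ (p2⊥ ⊗ (p2⊥ ⅋ p2)))
  [⅋]  ⊢ (p2⊥ ⅋ p2)
    [Ax]  ⊢ p2, p2⊥
  [⊗]  ⊢ p2, (p2⊥ ⊗ (p2⊥ ⅋ p2))
    [Ax]  ⊢ p2, p2⊥
    [⅋]  ⊢ (p2⊥ ⅋ p2)
      [Ax]  ⊢ p2, p2⊥

Result: YES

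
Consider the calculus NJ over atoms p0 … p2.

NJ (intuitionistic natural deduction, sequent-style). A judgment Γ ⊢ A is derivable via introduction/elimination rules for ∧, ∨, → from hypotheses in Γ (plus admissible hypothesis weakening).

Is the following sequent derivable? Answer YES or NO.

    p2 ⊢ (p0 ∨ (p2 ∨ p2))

Proof tree:
[∨I₂] p2 ⊢ (p0 ∨ (p2 ∨ p2))
  [∨I₁] p2 ⊢ (p2 ∨ p2)
    [Ax] p2 ⊢ p2

Result: YES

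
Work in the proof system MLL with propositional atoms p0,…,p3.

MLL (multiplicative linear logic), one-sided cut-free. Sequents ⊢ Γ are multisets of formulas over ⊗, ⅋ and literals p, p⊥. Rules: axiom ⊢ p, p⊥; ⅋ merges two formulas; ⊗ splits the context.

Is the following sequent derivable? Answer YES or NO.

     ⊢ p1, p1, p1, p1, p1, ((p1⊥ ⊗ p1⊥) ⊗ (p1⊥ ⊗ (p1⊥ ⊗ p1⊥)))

Proof tree:
[⊗]  ⊢ p1, p1, p1, p1, p1, ((p1⊥ ⊗ p1⊥) ⊗ (p1⊥ ⊗ (p1⊥ ⊗ p1⊥)))
  [⊗]  ⊢ p1, p1, (p1⊥ ⊗ p1⊥)
    [Ax]  ⊢ p1, p1⊥
    [Ax]  ⊢ p1, p1⊥
  [⊗]  ⊢ p1, p1, p1, (p1⊥ ⊗ (p1⊥ ⊗ p1⊥))
    [Ax]  ⊢ p1, p1⊥
    [⊗]  ⊢ p1, p1, (p1⊥ ⊗ p1⊥)
      [Ax]  ⊢ p1, p1⊥
      [Ax]  ⊢ p1, p1⊥

Result: YES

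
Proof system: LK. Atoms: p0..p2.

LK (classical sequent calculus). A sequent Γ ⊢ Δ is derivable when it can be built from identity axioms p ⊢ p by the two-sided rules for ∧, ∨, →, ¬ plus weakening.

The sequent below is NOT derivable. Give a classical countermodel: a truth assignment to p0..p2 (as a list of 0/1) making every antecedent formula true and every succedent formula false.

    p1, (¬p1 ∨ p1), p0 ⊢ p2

Truth-table refutation:
  v=000: Γ:[p1=F, (¬p1 ∨ p1)=T, p0=F] Δ:[p2=F] refutes=False
  v=001: Γ:[p1=F, (¬p1 ∨ p1)=T, p0=F] Δ:[p2=T] refutes=False
  v=010: Γ:[p1=T, (¬p1 ∨ p1)=T, p0=F] Δ:[p2=F] refutes=False
  v=011: Γ:[p1=T, (¬p1 ∨ p1)=T, p0=F] Δ:[p2=T] refutes=False
  v=100: Γ:[p1=F, (¬p1 ∨ p1)=T, p0=T] Δ:[p2=F] refutes=False
  v=101: Γ:[p1=F, (¬p1 ∨ p1)=T, p0=T] Δ:[p2=T] refutes=False
  v=110: Γ:[p1=T, (¬p1 ∨ p1)=T, p0=T] Δ:[p2=F] refutes=True  ← countermodel

Result: [1, 1, 0]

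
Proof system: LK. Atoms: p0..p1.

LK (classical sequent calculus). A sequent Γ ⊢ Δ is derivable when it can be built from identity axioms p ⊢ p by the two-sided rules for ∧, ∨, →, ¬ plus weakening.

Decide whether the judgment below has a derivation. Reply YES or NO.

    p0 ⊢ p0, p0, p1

Derivation trace:
[WR] p0 ⊢ p0, p0, p1
  [WR] p0 ⊢ p0, p0
    [Ax] p0 ⊢ p0

Result: YES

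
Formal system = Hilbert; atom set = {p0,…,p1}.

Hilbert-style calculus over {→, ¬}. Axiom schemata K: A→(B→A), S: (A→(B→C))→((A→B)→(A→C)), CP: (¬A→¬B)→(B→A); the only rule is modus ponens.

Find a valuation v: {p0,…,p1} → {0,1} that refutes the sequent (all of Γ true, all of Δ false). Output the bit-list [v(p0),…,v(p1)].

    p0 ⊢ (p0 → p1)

Truth-table refutation:
  v=00: Γ:[p0=F] Δ:[(p0 → p1)=T] refutes=False
  v=01: Γ:[p0=F] Δ:[(p0 → p1)=T] refutes=False
  v=10: Γ:[p0=T] Δ:[(p0 → p1)=F] refutes=True  ← countermodel

Result: [1, 0]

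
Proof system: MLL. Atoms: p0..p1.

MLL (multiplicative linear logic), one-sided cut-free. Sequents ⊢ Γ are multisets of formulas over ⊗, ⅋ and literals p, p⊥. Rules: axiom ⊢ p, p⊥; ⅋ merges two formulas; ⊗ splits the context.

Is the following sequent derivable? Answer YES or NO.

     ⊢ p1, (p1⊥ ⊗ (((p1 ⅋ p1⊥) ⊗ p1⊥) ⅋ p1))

Derivation (root first):
[⊗]  ⊢ p1, (p1⊥ ⊗ (((p1 ⅋ p1⊥) ⊗ p1⊥) ⅋ p1))
  [Ax]  ⊢ p1, p1⊥
  [⅋]  ⊢ (((p1 ⅋ p1⊥) ⊗ p1⊥) ⅋ p1)
    [⊗]  ⊢ p1, ((p1 ⅋ p1⊥) ⊗ p1⊥)
      [⅋]  ⊢ (p1 ⅋ p1⊥)
        [Ax]  ⊢ p1, p1⊥
      [Ax]  ⊢ p1, p1⊥

Result: YES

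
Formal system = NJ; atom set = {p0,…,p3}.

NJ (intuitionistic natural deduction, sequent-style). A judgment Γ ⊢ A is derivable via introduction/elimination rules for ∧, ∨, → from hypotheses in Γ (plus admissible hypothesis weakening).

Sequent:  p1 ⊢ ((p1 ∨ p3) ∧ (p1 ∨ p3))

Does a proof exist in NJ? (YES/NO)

Derivation trace:
[∧I] p1 ⊢ ((p1 ∨ p3) ∧ (p1 ∨ p3))
  [∨I₁] p1 ⊢ (p1 ∨ p3)
    [Ax] p1 ⊢ p1
  [∨I₁] p1 ⊢ (p1 ∨ p3)
    [Ax] p1 ⊢ p1

Result: YES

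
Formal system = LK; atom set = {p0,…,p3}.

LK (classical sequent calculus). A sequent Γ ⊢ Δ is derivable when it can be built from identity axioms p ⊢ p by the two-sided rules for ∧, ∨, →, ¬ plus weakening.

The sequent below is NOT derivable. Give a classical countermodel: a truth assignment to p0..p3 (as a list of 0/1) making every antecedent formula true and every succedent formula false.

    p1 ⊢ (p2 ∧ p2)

Search for a countermodel by truth-table:
  v=0000: Γ:[p1=F] Δ:[(p2 ∧ p2)=F] refutes=False
  v=0001: Γ:[p1=F] Δ:[(p2 ∧ p2)=F] refutes=False
  v=0010: Γ:[p1=F] Δ:[(p2 ∧ p2)=T] refutes=False
  v=0011: Γ:[p1=F] Δ:[(p2 ∧ p2)=T] refutes=False
  v=0100: Γ:[p1=T] Δ:[(p2 ∧ p2)=F] refutes=True  ← countermodel

Result: [0, 1, 0, 0]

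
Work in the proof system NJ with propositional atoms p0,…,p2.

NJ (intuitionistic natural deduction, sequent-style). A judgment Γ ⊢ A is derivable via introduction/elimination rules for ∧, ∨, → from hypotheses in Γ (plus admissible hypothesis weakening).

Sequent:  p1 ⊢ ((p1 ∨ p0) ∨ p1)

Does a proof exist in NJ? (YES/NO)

Derivation (root first):
[∨I₁] p1 ⊢ ((p1 ∨ p0) ∨ p1)
  [∨I₁] p1 ⊢ (p1 ∨ p0)
    [Ax] p1 ⊢ p1

Result: YES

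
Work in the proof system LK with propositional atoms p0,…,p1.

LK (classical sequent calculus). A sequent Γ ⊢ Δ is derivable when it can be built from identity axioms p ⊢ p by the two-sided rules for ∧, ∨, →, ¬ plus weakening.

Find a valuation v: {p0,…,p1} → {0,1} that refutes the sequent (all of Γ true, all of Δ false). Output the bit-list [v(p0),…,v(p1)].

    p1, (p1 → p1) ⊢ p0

Truth-table refutation:
  v=00: Γ:[p1=F, (p1 → p1)=T] Δ:[p0=F] refutes=False
  v=01: Γ:[p1=T, (p1 → p1)=T] Δ:[p0=F] refutes=True  ← countermodel

Result: [0, 1]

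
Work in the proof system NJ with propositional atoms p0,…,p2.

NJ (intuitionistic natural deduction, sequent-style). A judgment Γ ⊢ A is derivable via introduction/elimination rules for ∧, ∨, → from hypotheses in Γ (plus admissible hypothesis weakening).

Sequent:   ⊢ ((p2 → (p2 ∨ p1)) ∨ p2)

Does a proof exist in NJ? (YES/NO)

Derivation (root first):
[∨I₁]  ⊢ ((p2 → (p2 ∨ p1)) ∨ p2)
  [→I]  ⊢ (p2 → (p2 ∨ p1))
    [∨I₁] p2 ⊢ (p2 ∨ p1)
      [Ax] p2 ⊢ p2

Result: YES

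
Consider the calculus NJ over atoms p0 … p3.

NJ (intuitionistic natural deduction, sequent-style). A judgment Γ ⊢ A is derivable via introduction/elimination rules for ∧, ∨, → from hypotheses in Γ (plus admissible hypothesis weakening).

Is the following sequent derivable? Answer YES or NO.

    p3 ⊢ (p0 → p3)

Proof tree:
[→I] p3 ⊢ (p0 → p3)
  [Wk] p3, p0 ⊢ p3
    [Ax] p3 ⊢ p3

Result: YES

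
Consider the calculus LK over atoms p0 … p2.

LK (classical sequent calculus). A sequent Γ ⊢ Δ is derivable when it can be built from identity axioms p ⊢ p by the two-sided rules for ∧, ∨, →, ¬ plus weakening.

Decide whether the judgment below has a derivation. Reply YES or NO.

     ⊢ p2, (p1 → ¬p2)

Proof tree:
[→R]  ⊢ p2, (p1 → ¬p2)
  [¬R] p1 ⊢ p2, ¬p2
    [WL] p2, p1 ⊢ p2
      [Ax] p2 ⊢ p2

Result: YES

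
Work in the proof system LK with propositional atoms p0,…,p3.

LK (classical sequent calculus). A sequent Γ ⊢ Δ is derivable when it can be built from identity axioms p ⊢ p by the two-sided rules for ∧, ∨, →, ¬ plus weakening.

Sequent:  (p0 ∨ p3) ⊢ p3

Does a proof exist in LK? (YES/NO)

Search for a countermodel by truth-table:
  v=0000: Γ:[(p0 ∨ p3)=F] Δ:[p3=F] refutes=False
  v=0001: Γ:[(p0 ∨ p3)=T] Δ:[p3=T] refutes=False
  v=0010: Γ:[(p0 ∨ p3)=F] Δ:[p3=F] refutes=False
  v=0011: Γ:[(p0 ∨ p3)=T] Δ:[p3=T] refutes=False
  v=0100: Γ:[(p0 ∨ p3)=F] Δ:[p3=F] refutes=False
  v=0101: Γ:[(p0 ∨ p3)=T] Δ:[p3=T] refutes=False
  v=0110: Γ:[(p0 ∨ p3)=F] Δ:[p3=F] refutes=False
  v=0111: Γ:[(p0 ∨ p3)=T] Δ:[p3=T] refutes=False
  v=1000: Γ:[(p0 ∨ p3)=T] Δ:[p3=F] refutes=True  ← countermodel

Result: NO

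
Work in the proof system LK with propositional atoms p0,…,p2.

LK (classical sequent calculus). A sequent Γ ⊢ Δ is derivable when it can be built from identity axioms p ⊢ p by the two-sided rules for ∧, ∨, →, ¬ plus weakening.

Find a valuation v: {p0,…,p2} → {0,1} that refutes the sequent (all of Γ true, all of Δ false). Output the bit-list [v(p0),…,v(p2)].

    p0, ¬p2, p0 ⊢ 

Enumerate valuations to refute Γ ⊢ Δ:
  v=000: Γ:[p0=F, ¬p2=T, p0=F] Δ:[] refutes=False
  v=001: Γ:[p0=F, ¬p2=F, p0=F] Δ:[] refutes=False
  v=010: Γ:[p0=F, ¬p2=T, p0=F] Δ:[] refutes=False
  v=011: Γ:[p0=F, ¬p2=F, p0=F] Δ:[] refutes=False
  v=100: Γ:[p0=T, ¬p2=T, p0=T] Δ:[] refutes=True  ← countermodel

Result: [1, 0, 0]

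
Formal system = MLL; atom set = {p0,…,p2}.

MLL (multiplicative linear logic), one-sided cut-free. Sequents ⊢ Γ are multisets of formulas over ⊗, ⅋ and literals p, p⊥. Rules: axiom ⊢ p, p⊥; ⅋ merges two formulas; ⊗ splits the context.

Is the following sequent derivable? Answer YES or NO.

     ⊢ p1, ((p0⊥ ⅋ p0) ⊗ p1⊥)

Derivation trace:
[⊗]  ⊢ p1, ((p0⊥ ⅋ p0) ⊗ p1⊥)
  [⅋]  ⊢ (p0⊥ ⅋ p0)
    [Ax]  ⊢ p0, p0⊥
  [Ax]  ⊢ p1, p1⊥

Result: YES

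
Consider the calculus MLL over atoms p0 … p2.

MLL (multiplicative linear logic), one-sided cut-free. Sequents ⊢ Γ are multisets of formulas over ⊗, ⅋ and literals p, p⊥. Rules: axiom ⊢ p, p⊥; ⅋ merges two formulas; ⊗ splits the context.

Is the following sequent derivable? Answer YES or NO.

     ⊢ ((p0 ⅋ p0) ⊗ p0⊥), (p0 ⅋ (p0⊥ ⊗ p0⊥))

Derivation trace:
[⅋]  ⊢ ((p0 ⅋ p0) ⊗ p0⊥), (p0 ⅋ (p0⊥ ⊗ p0⊥))
  [⊗]  ⊢ (p0⊥ ⊗ p0⊥), p0, ((p0 ⅋ p0) ⊗ p0⊥)
    [⅋]  ⊢ (p0⊥ ⊗ p0⊥), (p0 ⅋ p0)
      [⊗]  ⊢ p0, p0, (p0⊥ ⊗ p0⊥)
        [Ax]  ⊢ p0, p0⊥
        [Ax]  ⊢ p0, p0⊥
    [Ax]  ⊢ p0, p0⊥

Result: YES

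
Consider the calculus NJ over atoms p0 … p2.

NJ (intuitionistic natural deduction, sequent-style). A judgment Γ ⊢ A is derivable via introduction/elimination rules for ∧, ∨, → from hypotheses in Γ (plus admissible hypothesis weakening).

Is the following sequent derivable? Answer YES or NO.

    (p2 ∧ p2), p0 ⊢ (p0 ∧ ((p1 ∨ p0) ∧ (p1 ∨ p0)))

Derivation (root first):
[∧I] (p2 ∧ p2), p0 ⊢ (p0 ∧ ((p1 ∨ p0) ∧ (p1 ∨ p0)))
  [Wk] p0, (p2 ∧ p2) ⊢ p0
    [Ax] p0 ⊢ p0
  [∧I] p0 ⊢ ((p1 ∨ p0) ∧ (p1 ∨ p0))
    [∨I₂] p0 ⊢ (p1 ∨ p0)
      [Ax] p0 ⊢ p0
    [∨I₂] p0 ⊢ (p1 ∨ p0)
      [Ax] p0 ⊢ p0

Result: YES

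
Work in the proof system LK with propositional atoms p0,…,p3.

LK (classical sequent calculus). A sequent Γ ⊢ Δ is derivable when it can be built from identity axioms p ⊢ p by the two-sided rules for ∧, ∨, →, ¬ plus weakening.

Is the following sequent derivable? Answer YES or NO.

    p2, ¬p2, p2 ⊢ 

Proof tree:
[WL] p2, ¬p2, p2 ⊢ 
  [¬L] p2, ¬p2 ⊢ 
    [Ax] p2 ⊢ p2

Result: YES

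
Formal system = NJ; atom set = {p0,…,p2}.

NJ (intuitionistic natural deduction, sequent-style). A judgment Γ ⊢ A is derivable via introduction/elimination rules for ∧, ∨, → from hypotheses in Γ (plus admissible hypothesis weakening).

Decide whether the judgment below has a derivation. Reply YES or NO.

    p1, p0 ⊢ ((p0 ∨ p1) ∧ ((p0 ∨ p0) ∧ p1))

Proof tree:
[∧I] p1, p0 ⊢ ((p0 ∨ p1) ∧ ((p0 ∨ p0) ∧ p1))
  [∨I₂] p1 ⊢ (p0 ∨ p1)
    [Ax] p1 ⊢ p1
  [∧I] p1, p0 ⊢ ((p0 ∨ p0) ∧ p1)
    [∨I₁] p0 ⊢ (p0 ∨ p0)
      [Ax] p0 ⊢ p0
    [Ax] p1 ⊢ p1

Result: YES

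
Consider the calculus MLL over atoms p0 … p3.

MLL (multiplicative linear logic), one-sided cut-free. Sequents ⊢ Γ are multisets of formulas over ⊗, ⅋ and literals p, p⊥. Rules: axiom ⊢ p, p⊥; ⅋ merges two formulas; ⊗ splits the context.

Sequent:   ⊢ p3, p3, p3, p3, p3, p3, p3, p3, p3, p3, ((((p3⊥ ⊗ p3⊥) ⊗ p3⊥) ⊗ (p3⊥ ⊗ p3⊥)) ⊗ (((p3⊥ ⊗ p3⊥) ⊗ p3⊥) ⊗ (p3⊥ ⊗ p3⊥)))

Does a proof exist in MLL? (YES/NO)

Derivation (root first):
[⊗]  ⊢ p3, p3, p3, p3, p3, p3, p3, p3, p3, p3, ((((p3⊥ ⊗ p3⊥) ⊗ p3⊥) ⊗ (p3⊥ ⊗ p3⊥)) ⊗ (((p3⊥ ⊗ p3⊥) ⊗ p3⊥) ⊗ (p3⊥ ⊗ p3⊥)))
  [⊗]  ⊢ p3, p3, p3, p3, p3, (((p3⊥ ⊗ p3⊥) ⊗ p3⊥) ⊗ (p3⊥ ⊗ p3⊥))
    [⊗]  ⊢ p3, p3, p3, ((p3⊥ ⊗ p3⊥) ⊗ p3⊥)
      [⊗]  ⊢ p3, p3, (p3⊥ ⊗ p3⊥)
        [Ax]  ⊢ p3, p3⊥
        [Ax]  ⊢ p3, p3⊥
      [Ax]  ⊢ p3, p3⊥
    [⊗]  ⊢ p3, p3, (p3⊥ ⊗ p3⊥)
      [Ax]  ⊢ p3, p3⊥
      [Ax]  ⊢ p3, p3⊥
  [⊗]  ⊢ p3, p3, p3, p3, p3, (((p3⊥ ⊗ p3⊥) ⊗ p3⊥) ⊗ (p3⊥ ⊗ p3⊥))
    [⊗]  ⊢ p3, p3, p3, ((p3⊥ ⊗ p3⊥) ⊗ p3⊥)
      [⊗]  ⊢ p3, p3, (p3⊥ ⊗ p3⊥)
        [Ax]  ⊢ p3, p3⊥
        [Ax]  ⊢ p3, p3⊥
      [Ax]  ⊢ p3, p3⊥
    [⊗]  ⊢ p3, p3, (p3⊥ ⊗ p3⊥)
      [Ax]  ⊢ p3, p3⊥
      [Ax]  ⊢ p3, p3⊥

Result: YES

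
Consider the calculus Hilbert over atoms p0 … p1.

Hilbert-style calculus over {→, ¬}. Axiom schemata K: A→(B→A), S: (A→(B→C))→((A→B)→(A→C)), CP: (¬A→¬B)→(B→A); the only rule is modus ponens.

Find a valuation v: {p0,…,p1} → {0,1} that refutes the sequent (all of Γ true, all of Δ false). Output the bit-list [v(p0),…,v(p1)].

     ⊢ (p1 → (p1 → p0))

Truth-table refutation:
  v=00: Γ:[] Δ:[(p1 → (p1 → p0))=T] refutes=False
  v=01: Γ:[] Δ:[(p1 → (p1 → p0))=F] refutes=True  ← countermodel

Result: [0, 1]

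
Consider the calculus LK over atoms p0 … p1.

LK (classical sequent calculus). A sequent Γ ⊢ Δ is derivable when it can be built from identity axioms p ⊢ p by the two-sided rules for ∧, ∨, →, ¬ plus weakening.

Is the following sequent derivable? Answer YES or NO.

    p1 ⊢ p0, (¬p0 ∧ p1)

Derivation (root first):
[∧R] p1 ⊢ p0, (¬p0 ∧ p1)
  [¬R]  ⊢ p0, ¬p0
    [Ax] p0 ⊢ p0
  [Ax] p1 ⊢ p1

Result: YES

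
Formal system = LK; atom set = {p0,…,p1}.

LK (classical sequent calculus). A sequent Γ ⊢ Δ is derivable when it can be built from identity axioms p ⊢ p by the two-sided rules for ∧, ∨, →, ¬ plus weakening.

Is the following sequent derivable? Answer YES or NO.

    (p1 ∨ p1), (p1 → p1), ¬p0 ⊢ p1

Derivation trace:
[¬L] (p1 ∨ p1), (p1 → p1), ¬p0 ⊢ p1
  [WR] (p1 ∨ p1), (p1 → p1) ⊢ p1, p0
    [→L] (p1 ∨ p1), (p1 → p1) ⊢ p1
      [∨L] (p1 ∨ p1) ⊢ p1
        [Ax] p1 ⊢ p1
        [Ax] p1 ⊢ p1
      [Ax] p1 ⊢ p1

Result: YES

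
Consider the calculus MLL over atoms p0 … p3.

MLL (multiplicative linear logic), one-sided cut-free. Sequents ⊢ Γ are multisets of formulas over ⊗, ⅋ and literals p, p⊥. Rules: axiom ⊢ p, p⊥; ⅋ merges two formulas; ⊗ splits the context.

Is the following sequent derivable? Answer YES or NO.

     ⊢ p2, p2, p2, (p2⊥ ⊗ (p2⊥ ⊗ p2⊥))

Derivation trace:
[⊗]  ⊢ p2, p2, p2, (p2⊥ ⊗ (p2⊥ ⊗ p2⊥))
  [Ax]  ⊢ p2, p2⊥
  [⊗]  ⊢ p2, p2, (p2⊥ ⊗ p2⊥)
    [Ax]  ⊢ p2, p2⊥
    [Ax]  ⊢ p2, p2⊥

Result: YES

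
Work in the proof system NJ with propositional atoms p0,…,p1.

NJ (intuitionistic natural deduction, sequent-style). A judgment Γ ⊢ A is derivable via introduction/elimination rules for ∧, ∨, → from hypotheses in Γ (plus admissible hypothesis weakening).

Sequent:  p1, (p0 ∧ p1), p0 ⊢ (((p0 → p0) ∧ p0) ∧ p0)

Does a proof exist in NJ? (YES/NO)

Proof tree:
[∧I] p1, (p0 ∧ p1), p0 ⊢ (((p0 → p0) ∧ p0) ∧ p0)
  [∧I] p1, (p0 ∧ p1), p0 ⊢ ((p0 → p0) ∧ p0)
    [Wk] p1 ⊢ (p0 → p0)
      [→I]  ⊢ (p0 → p0)
        [Ax] p0 ⊢ p0
    [Wk] p0, (p0 ∧ p1) ⊢ p0
      [Ax] p0 ⊢ p0
  [Ax] p0 ⊢ p0

Result: YES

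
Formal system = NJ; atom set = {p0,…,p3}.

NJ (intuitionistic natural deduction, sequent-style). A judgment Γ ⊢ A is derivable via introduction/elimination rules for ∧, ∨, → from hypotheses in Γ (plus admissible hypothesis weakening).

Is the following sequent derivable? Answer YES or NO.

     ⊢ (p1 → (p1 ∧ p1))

Proof tree:
[→I]  ⊢ (p1 → (p1 ∧ p1))
  [∧I] p1 ⊢ (p1 ∧ p1)
    [Ax] p1 ⊢ p1
    [Ax] p1 ⊢ p1

Result: YES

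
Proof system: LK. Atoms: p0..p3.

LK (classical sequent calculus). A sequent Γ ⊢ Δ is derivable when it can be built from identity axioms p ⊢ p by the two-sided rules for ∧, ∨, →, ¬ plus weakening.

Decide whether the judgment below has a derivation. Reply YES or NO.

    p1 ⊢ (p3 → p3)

Derivation trace:
[WL] p1 ⊢ (p3 → p3)
  [→R]  ⊢ (p3 → p3)
    [Ax] p3 ⊢ p3

Result: YES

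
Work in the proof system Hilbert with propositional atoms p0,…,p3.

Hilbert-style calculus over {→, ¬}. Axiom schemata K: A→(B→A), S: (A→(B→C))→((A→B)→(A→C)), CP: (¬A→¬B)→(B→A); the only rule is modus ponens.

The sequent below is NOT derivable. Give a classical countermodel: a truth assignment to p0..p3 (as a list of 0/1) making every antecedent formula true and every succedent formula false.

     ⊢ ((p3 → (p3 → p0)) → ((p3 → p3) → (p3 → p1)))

Search for a countermodel by truth-table:
  v=0000: Γ:[] Δ:[((p3 → (p3 → p0)) → ((p3 → p3) → (p3 → p1)))=T] refutes=False
  v=0001: Γ:[] Δ:[((p3 → (p3 → p0)) → ((p3 → p3) → (p3 → p1)))=T] refutes=False
  v=0010: Γ:[] Δ:[((p3 → (p3 → p0)) → ((p3 → p3) → (p3 → p1)))=T] refutes=False
  v=0011: Γ:[] Δ:[((p3 → (p3 → p0)) → ((p3 → p3) → (p3 → p1)))=T] refutes=False
  v=0100: Γ:[] Δ:[((p3 → (p3 → p0)) → ((p3 → p3) → (p3 → p1)))=T] refutes=False
  v=0101: Γ:[] Δ:[((p3 → (p3 → p0)) → ((p3 → p3) → (p3 → p1)))=T] refutes=False
  v=0110: Γ:[] Δ:[((p3 → (p3 → p0)) → ((p3 → p3) → (p3 → p1)))=T] refutes=False
  v=0111: Γ:[] Δ:[((p3 → (p3 → p0)) → ((p3 → p3) → (p3 → p1)))=T] refutes=False
  v=1000: Γ:[] Δ:[((p3 → (p3 → p0)) → ((p3 → p3) → (p3 → p1)))=T] refutes=False
  v=1001: Γ:[] Δ:[((p3 → (p3 → p0)) → ((p3 → p3) → (p3 → p1)))=F] refutes=True  ← countermodel

Result: [1, 0, 0, 1]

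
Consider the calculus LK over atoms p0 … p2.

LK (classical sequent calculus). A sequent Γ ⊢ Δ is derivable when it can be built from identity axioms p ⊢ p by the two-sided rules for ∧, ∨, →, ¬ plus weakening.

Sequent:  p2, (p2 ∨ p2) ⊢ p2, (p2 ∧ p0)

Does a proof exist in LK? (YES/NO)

Derivation trace:
[∧R] p2, (p2 ∨ p2) ⊢ p2, (p2 ∧ p0)
  [Ax] p2 ⊢ p2
  [∨L] (p2 ∨ p2) ⊢ p2, p0
    [WR] p2 ⊢ p2, p0
      [Ax] p2 ⊢ p2
    [Ax] p2 ⊢ p2

Result: YES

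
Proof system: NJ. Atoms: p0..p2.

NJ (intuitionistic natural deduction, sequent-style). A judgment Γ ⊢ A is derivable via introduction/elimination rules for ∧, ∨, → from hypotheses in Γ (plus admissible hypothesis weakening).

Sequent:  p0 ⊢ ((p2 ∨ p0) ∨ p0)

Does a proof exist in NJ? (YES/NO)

Derivation trace:
[∨I₁] p0 ⊢ ((p2 ∨ p0) ∨ p0)
  [∨I₂] p0 ⊢ (p2 ∨ p0)
    [Ax] p0 ⊢ p0

Result: YES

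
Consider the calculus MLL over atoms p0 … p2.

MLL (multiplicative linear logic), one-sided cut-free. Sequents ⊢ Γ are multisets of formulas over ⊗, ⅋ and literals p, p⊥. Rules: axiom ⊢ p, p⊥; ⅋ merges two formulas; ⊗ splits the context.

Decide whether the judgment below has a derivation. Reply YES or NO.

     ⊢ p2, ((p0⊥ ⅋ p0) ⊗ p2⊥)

Derivation (root first):
[⊗]  ⊢ p2, ((p0⊥ ⅋ p0) ⊗ p2⊥)
  [⅋]  ⊢ (p0⊥ ⅋ p0)
    [Ax]  ⊢ p0, p0⊥
  [Ax]  ⊢ p2, p2⊥

Result: YES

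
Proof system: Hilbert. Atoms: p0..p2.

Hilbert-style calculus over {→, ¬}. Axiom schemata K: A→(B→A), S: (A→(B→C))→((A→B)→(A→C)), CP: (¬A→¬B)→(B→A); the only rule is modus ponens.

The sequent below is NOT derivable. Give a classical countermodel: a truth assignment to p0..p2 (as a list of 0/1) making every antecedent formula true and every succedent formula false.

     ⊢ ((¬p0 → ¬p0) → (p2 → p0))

Truth-table refutation:
  v=000: Γ:[] Δ:[((¬p0 → ¬p0) → (p2 → p0))=T] refutes=False
  v=001: Γ:[] Δ:[((¬p0 → ¬p0) → (p2 → p0))=F] refutes=True  ← countermodel

Result: [0, 0, 1]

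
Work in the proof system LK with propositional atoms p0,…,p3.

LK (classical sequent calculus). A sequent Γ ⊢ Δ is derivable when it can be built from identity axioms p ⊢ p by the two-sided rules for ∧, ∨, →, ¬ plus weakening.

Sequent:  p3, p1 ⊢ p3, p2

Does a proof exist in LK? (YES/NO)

Derivation trace:
[WL] p3, p1 ⊢ p3, p2
  [WR] p3 ⊢ p3, p2
    [Ax] p3 ⊢ p3

Result: YES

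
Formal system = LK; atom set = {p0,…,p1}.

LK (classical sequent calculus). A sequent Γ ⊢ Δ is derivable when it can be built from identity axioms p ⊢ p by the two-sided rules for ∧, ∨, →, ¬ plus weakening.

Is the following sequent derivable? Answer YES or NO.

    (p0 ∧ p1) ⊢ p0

Derivation trace:
[∧L] (p0 ∧ p1) ⊢ p0
  [WL] p0, p1 ⊢ p0
    [Ax] p0 ⊢ p0

Result: YES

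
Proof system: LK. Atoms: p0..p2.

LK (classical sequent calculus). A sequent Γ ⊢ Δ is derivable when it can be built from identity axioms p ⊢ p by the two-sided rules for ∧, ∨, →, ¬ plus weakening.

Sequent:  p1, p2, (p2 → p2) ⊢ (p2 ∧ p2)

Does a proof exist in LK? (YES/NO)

Proof tree:
[→L] p1, p2, (p2 → p2) ⊢ (p2 ∧ p2)
  [Ax] p2 ⊢ p2
  [∧R] p1, p2 ⊢ (p2 ∧ p2)
    [Ax] p2 ⊢ p2
    [WL] p2, p1 ⊢ p2
      [Ax] p2 ⊢ p2

Result: YES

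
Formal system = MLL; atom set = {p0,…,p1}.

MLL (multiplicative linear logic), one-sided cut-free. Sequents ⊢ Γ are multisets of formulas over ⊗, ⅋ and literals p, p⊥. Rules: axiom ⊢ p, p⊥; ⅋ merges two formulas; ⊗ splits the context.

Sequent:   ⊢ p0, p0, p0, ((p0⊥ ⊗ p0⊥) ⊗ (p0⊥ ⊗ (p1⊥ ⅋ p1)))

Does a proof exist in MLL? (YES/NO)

Proof tree:
[⊗]  ⊢ p0, p0, p0, ((p0⊥ ⊗ p0⊥) ⊗ (p0⊥ ⊗ (p1⊥ ⅋ p1)))
  [⊗]  ⊢ p0, p0, (p0⊥ ⊗ p0⊥)
    [Ax]  ⊢ p0, p0⊥
    [Ax]  ⊢ p0, p0⊥
  [⊗]  ⊢ p0, (p0⊥ ⊗ (p1⊥ ⅋ p1))
    [Ax]  ⊢ p0, p0⊥
    [⅋]  ⊢ (p1⊥ ⅋ p1)
      [Ax]  ⊢ p1, p1⊥

Result: YES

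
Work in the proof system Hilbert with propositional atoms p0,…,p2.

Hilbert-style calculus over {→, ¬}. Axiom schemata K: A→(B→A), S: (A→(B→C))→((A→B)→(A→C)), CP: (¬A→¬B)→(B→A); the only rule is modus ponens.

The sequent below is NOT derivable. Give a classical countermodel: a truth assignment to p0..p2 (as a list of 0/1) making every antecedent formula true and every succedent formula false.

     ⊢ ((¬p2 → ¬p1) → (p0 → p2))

Enumerate valuations to refute Γ ⊢ Δ:
  v=000: Γ:[] Δ:[((¬p2 → ¬p1) → (p0 → p2))=T] refutes=False
  v=001: Γ:[] Δ:[((¬p2 → ¬p1) → (p0 → p2))=T] refutes=False
  v=010: Γ:[] Δ:[((¬p2 → ¬p1) → (p0 → p2))=T] refutes=False
  v=011: Γ:[] Δ:[((¬p2 → ¬p1) → (p0 → p2))=T] refutes=False
  v=100: Γ:[] Δ:[((¬p2 → ¬p1) → (p0 → p2))=F] refutes=True  ← countermodel

Result: [1, 0, 0]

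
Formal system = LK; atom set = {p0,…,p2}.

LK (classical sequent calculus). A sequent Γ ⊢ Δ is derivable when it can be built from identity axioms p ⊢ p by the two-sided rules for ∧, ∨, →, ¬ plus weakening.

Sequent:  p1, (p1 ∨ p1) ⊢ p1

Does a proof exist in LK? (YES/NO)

Derivation trace:
[∨L] p1, (p1 ∨ p1) ⊢ p1
  [Ax] p1 ⊢ p1
  [WR] p1, p1 ⊢ p1, p1
    [WL] p1, p1 ⊢ p1
      [Ax] p1 ⊢ p1

Result: YES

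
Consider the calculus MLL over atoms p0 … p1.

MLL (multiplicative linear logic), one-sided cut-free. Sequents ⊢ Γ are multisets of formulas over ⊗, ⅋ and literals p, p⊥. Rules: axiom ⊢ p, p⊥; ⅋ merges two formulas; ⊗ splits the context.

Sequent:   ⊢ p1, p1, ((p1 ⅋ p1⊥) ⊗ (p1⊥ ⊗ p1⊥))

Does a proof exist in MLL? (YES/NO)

Proof tree:
[⊗]  ⊢ p1, p1, ((p1 ⅋ p1⊥) ⊗ (p1⊥ ⊗ p1⊥))
  [⅋]  ⊢ (p1 ⅋ p1⊥)
    [Ax]  ⊢ p1, p1⊥
  [⊗]  ⊢ p1, p1, (p1⊥ ⊗ p1⊥)
    [Ax]  ⊢ p1, p1⊥
    [Ax]  ⊢ p1, p1⊥

Result: YES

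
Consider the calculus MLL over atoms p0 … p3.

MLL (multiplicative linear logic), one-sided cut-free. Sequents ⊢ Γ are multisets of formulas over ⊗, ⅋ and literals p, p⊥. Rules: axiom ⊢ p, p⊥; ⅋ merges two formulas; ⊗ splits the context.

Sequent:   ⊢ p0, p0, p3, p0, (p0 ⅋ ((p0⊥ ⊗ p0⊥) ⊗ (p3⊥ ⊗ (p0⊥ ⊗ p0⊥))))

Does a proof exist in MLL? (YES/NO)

Derivation (root first):
[⅋]  ⊢ p0, p0, p3, p0, (p0 ⅋ ((p0⊥ ⊗ p0⊥) ⊗ (p3⊥ ⊗ (p0⊥ ⊗ p0⊥))))
  [⊗]  ⊢ p0, p0, p3, p0, p0, ((p0⊥ ⊗ p0⊥) ⊗ (p3⊥ ⊗ (p0⊥ ⊗ p0⊥)))
    [⊗]  ⊢ p0, p0, (p0⊥ ⊗ p0⊥)
      [Ax]  ⊢ p0, p0⊥
      [Ax]  ⊢ p0, p0⊥
    [⊗]  ⊢ p3, p0, p0, (p3⊥ ⊗ (p0⊥ ⊗ p0⊥))
      [Ax]  ⊢ p3, p3⊥
      [⊗]  ⊢ p0, p0, (p0⊥ ⊗ p0⊥)
        [Ax]  ⊢ p0, p0⊥
        [Ax]  ⊢ p0, p0⊥

Result: YES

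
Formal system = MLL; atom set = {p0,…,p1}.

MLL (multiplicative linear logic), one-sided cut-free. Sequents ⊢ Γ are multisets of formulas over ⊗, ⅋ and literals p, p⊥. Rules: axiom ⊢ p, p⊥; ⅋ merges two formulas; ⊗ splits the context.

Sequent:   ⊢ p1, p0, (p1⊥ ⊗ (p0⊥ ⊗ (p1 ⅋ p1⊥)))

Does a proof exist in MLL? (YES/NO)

Derivation trace:
[⊗]  ⊢ p1, p0, (p1⊥ ⊗ (p0⊥ ⊗ (p1 ⅋ p1⊥)))
  [Ax]  ⊢ p1, p1⊥
  [⊗]  ⊢ p0, (p0⊥ ⊗ (p1 ⅋ p1⊥))
    [Ax]  ⊢ p0, p0⊥
    [⅋]  ⊢ (p1 ⅋ p1⊥)
      [Ax]  ⊢ p1, p1⊥

Result: YES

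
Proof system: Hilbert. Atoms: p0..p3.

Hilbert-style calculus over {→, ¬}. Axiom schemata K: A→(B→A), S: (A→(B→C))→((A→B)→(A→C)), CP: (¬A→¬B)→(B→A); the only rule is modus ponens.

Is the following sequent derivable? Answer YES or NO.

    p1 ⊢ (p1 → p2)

Enumerate valuations to refute Γ ⊢ Δ:
  v=0000: Γ:[p1=F] Δ:[(p1 → p2)=T] refutes=False
  v=0001: Γ:[p1=F] Δ:[(p1 → p2)=T] refutes=False
  v=0010: Γ:[p1=F] Δ:[(p1 → p2)=T] refutes=False
  v=0011: Γ:[p1=F] Δ:[(p1 → p2)=T] refutes=False
  v=0100: Γ:[p1=T] Δ:[(p1 → p2)=F] refutes=True  ← countermodel

Result: NO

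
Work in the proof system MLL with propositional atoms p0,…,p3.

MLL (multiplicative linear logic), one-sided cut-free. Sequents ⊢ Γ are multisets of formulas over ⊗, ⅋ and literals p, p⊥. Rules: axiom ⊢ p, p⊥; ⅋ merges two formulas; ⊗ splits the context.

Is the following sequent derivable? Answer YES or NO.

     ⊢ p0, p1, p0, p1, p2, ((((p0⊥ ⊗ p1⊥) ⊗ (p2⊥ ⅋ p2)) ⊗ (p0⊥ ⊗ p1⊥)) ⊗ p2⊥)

Derivation (root first):
[⊗]  ⊢ p0, p1, p0, p1, p2, ((((p0⊥ ⊗ p1⊥) ⊗ (p2⊥ ⅋ p2)) ⊗ (p0⊥ ⊗ p1⊥)) ⊗ p2⊥)
  [⊗]  ⊢ p0, p1, p0, p1, (((p0⊥ ⊗ p1⊥) ⊗ (p2⊥ ⅋ p2)) ⊗ (p0⊥ ⊗ p1⊥))
    [⊗]  ⊢ p0, p1, ((p0⊥ ⊗ p1⊥) ⊗ (p2⊥ ⅋ p2))
      [⊗]  ⊢ p0, p1, (p0⊥ ⊗ p1⊥)
        [Ax]  ⊢ p0, p0⊥
        [Ax]  ⊢ p1, p1⊥
      [⅋]  ⊢ (p2⊥ ⅋ p2)
        [Ax]  ⊢ p2, p2⊥
    [⊗]  ⊢ p0, p1, (p0⊥ ⊗ p1⊥)
      [Ax]  ⊢ p0, p0⊥
      [Ax]  ⊢ p1, p1⊥
  [Ax]  ⊢ p2, p2⊥

Result: YES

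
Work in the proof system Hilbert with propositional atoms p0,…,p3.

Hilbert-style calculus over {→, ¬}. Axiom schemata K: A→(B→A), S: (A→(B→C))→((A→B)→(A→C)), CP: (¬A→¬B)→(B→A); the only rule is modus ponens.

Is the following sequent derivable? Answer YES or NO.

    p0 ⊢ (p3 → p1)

Search for a countermodel by truth-table:
  v=0000: Γ:[p0=F] Δ:[(p3 → p1)=T] refutes=False
  v=0001: Γ:[p0=F] Δ:[(p3 → p1)=F] refutes=False
  v=0010: Γ:[p0=F] Δ:[(p3 → p1)=T] refutes=False
  v=0011: Γ:[p0=F] Δ:[(p3 → p1)=F] refutes=False
  v=0100: Γ:[p0=F] Δ:[(p3 → p1)=T] refutes=False
  v=0101: Γ:[p0=F] Δ:[(p3 → p1)=T] refutes=False
  v=0110: Γ:[p0=F] Δ:[(p3 → p1)=T] refutes=False
  v=0111: Γ:[p0=F] Δ:[(p3 → p1)=T] refutes=False
  v=1000: Γ:[p0=T] Δ:[(p3 → p1)=T] refutes=False
  v=1001: Γ:[p0=T] Δ:[(p3 → p1)=F] refutes=True  ← countermodel

Result: NO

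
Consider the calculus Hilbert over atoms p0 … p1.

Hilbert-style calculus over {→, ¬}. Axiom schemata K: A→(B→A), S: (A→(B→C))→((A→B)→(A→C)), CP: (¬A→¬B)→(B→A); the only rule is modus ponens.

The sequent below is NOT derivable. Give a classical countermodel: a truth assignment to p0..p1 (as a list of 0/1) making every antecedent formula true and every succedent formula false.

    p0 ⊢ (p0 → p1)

Truth-table refutation:
  v=00: Γ:[p0=F] Δ:[(p0 → p1)=T] refutes=False
  v=01: Γ:[p0=F] Δ:[(p0 → p1)=T] refutes=False
  v=10: Γ:[p0=T] Δ:[(p0 → p1)=F] refutes=True  ← countermodel

Result: [1, 0]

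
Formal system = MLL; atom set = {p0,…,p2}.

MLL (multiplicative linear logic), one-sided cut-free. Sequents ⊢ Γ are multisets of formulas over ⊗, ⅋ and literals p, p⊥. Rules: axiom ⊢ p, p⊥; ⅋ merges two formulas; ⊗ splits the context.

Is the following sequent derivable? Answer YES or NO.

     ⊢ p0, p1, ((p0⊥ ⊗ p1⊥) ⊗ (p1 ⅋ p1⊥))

Derivation (root first):
[⊗]  ⊢ p0, p1, ((p0⊥ ⊗ p1⊥) ⊗ (p1 ⅋ p1⊥))
  [⊗]  ⊢ p0, p1, (p0⊥ ⊗ p1⊥)
    [Ax]  ⊢ p0, p0⊥
    [Ax]  ⊢ p1, p1⊥
  [⅋]  ⊢ (p1 ⅋ p1⊥)
    [Ax]  ⊢ p1, p1⊥

Result: YES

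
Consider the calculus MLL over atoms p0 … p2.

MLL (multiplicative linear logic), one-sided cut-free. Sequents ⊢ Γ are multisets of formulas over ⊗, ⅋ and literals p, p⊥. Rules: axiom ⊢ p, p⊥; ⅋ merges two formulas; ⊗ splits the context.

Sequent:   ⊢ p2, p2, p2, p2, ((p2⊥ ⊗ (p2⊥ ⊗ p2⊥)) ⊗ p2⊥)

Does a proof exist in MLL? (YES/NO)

Derivation (root first):
[⊗]  ⊢ p2, p2, p2, p2, ((p2⊥ ⊗ (p2⊥ ⊗ p2⊥)) ⊗ p2⊥)
  [⊗]  ⊢ p2, p2, p2, (p2⊥ ⊗ (p2⊥ ⊗ p2⊥))
    [Ax]  ⊢ p2, p2⊥
    [⊗]  ⊢ p2, p2, (p2⊥ ⊗ p2⊥)
      [Ax]  ⊢ p2, p2⊥
      [Ax]  ⊢ p2, p2⊥
  [Ax]  ⊢ p2, p2⊥

Result: YES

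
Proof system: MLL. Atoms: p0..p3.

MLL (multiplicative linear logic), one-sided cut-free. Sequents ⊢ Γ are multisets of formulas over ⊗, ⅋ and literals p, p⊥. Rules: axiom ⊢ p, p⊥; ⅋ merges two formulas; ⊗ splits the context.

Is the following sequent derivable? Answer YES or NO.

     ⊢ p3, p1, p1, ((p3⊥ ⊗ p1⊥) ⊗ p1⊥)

Derivation (root first):
[⊗]  ⊢ p3, p1, p1, ((p3⊥ ⊗ p1⊥) ⊗ p1⊥)
  [⊗]  ⊢ p3, p1, (p3⊥ ⊗ p1⊥)
    [Ax]  ⊢ p3, p3⊥
    [Ax]  ⊢ p1, p1⊥
  [Ax]  ⊢ p1, p1⊥

Result: YES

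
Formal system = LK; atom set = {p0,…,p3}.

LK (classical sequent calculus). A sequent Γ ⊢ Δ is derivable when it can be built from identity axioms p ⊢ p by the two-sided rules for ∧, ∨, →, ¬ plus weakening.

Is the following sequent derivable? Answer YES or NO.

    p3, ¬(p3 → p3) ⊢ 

Proof tree:
[¬L] p3, ¬(p3 → p3) ⊢ 
  [→R] p3 ⊢ (p3 → p3)
    [WL] p3, p3 ⊢ p3
      [Ax] p3 ⊢ p3

Result: YES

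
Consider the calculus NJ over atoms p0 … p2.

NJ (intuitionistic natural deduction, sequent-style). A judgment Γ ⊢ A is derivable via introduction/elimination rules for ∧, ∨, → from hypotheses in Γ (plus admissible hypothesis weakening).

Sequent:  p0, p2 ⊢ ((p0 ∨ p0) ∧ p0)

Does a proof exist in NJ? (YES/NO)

Derivation (root first):
[Wk] p0, p2 ⊢ ((p0 ∨ p0) ∧ p0)
  [∧I] p0 ⊢ ((p0 ∨ p0) ∧ p0)
    [∨I₁] p0 ⊢ (p0 ∨ p0)
      [Ax] p0 ⊢ p0
    [Ax] p0 ⊢ p0

Result: YES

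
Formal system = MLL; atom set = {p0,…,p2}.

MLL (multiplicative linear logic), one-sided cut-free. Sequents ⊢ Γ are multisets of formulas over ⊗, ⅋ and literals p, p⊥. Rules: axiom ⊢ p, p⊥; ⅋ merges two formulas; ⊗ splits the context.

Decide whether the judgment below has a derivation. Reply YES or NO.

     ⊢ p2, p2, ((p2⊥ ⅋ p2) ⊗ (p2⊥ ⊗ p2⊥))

Proof tree:
[⊗]  ⊢ p2, p2, ((p2⊥ ⅋ p2) ⊗ (p2⊥ ⊗ p2⊥))
  [⅋]  ⊢ (p2⊥ ⅋ p2)
    [Ax]  ⊢ p2, p2⊥
  [⊗]  ⊢ p2, p2, (p2⊥ ⊗ p2⊥)
    [Ax]  ⊢ p2, p2⊥
    [Ax]  ⊢ p2, p2⊥

Result: YES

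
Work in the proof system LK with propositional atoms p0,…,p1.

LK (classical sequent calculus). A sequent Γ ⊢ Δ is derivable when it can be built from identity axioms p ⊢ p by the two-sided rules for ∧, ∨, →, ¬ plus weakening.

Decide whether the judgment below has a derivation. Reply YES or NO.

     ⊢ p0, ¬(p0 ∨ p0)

Derivation (root first):
[¬R]  ⊢ p0, ¬(p0 ∨ p0)
  [∨L] (p0 ∨ p0) ⊢ p0
    [Ax] p0 ⊢ p0
    [Ax] p0 ⊢ p0

Result: YES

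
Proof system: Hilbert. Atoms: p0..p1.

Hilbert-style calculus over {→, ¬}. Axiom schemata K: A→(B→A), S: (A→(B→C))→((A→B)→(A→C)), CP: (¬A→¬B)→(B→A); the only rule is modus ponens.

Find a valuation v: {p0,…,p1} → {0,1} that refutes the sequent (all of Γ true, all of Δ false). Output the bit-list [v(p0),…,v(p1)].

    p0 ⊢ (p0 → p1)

Enumerate valuations to refute Γ ⊢ Δ:
  v=00: Γ:[p0=F] Δ:[(p0 → p1)=T] refutes=False
  v=01: Γ:[p0=F] Δ:[(p0 → p1)=T] refutes=False
  v=10: Γ:[p0=T] Δ:[(p0 → p1)=F] refutes=True  ← countermodel

Result: [1, 0]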